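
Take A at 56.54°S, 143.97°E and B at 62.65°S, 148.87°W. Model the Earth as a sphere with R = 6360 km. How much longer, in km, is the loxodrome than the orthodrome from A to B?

166 km

Great circle: cos σ = sin φ₁ sin φ₂ + cos φ₁ cos φ₂ cos Δλ,  σ = 0.5747 rad → d_gc = 3655.3 km
Rhumb line: Δψ = -0.2114, q = Δφ/Δψ = 0.5045, d_rh = R√(Δφ²+q²Δλ²) = 3821.5 km
Excess = 3821.5 − 3655.3 = 166.2 ≈ 166 km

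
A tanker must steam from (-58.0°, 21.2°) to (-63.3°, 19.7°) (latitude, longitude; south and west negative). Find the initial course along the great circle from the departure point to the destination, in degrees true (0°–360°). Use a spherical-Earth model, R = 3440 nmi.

187.2°

θ = atan2( sin Δλ·cos φ₂ ,  cos φ₁ sin φ₂ − sin φ₁ cos φ₂ cos Δλ )
  = atan2(-0.0118, -0.0925) = 187.25°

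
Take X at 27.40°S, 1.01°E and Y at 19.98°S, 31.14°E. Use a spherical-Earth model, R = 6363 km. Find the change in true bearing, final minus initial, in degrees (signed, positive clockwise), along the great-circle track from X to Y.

At departure: θ₁ = atan2(sin Δλ cos φ₂, cos φ₁ sin φ₂ − sin φ₁ cos φ₂ cos Δλ) = 81.48°
At arrival: θ₂ = atan2(sin Δλ cos φ₁, −cos φ₂ sin φ₁ + sin φ₂ cos φ₁ cos Δλ) = 69.11°
Δθ = θ₂ − θ₁ = -12.4°

-12.4°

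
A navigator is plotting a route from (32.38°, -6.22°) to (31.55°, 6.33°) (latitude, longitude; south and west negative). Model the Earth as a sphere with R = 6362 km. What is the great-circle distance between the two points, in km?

cos σ = sin φ₁ sin φ₂ + cos φ₁ cos φ₂ cos Δλ
      = sin(32.38°)sin(31.55°) + cos(32.38°)cos(31.55°)cos(12.55°) = 0.9827
σ = 10.673° → d = Rσ = 6362·0.18628 = 1185 km

1185 km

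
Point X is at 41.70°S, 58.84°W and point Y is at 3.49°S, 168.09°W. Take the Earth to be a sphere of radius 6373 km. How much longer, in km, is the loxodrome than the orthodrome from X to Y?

Great circle: cos σ = sin φ₁ sin φ₂ + cos φ₁ cos φ₂ cos Δλ,  σ = 1.7775 rad → d_gc = 11327.8 km
Rhumb line: Δψ = +0.7412, q = Δφ/Δψ = 0.8998, d_rh = R√(Δφ²+q²Δλ²) = 11730.7 km
Excess = 11730.7 − 11327.8 = 402.9 ≈ 403 km

403 km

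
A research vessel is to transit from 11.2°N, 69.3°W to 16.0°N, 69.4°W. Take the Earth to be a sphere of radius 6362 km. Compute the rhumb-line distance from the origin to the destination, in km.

Rhumb course C = atan2(Δλ, Δψ) with Δψ = ln[tan(π/4+φ₂/2)/tan(π/4+φ₁/2)] = +0.0862, Δλ = -0.0017 → C = 358.84°
d = R·|Δφ| / |cos C| = 6362·0.08378 / 0.99980 = 533 km

533 km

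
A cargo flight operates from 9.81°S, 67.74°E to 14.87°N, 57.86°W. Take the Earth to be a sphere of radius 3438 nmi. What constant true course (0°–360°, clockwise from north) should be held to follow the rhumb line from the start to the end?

Δψ = ln[tan(π/4+φ₂/2)/tan(π/4+φ₁/2)] = +0.4346
Δλ = -2.1921 rad (taken the short way round)
course = atan2(Δλ, Δψ) = 281.21°

281.2°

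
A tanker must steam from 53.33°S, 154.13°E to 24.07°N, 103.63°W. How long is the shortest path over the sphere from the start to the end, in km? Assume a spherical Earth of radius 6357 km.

12901 km

Haversine: a = sin²(Δφ/2)+cos φ₁ cos φ₂ sin²(Δλ/2) = 0.72137;  σ = 2·atan2(√a,√(1−a))
σ = 116.279° → d = Rσ = 6357·2.02944 = 12901 km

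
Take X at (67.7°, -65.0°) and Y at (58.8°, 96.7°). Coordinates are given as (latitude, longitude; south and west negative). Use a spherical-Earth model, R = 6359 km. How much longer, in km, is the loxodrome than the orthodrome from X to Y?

2207 km

Great circle: cos σ = sin φ₁ sin φ₂ + cos φ₁ cos φ₂ cos Δλ,  σ = 0.9213 rad → d_gc = 5858.7 km
Rhumb line: Δψ = -0.3482, q = Δφ/Δψ = 0.4461, d_rh = R√(Δφ²+q²Δλ²) = 8065.7 km
Excess = 8065.7 − 5858.7 = 2207.0 ≈ 2207 km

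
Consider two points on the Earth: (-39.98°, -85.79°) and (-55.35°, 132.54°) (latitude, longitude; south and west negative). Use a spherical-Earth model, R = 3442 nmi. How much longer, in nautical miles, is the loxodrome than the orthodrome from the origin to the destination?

Great circle: cos σ = sin φ₁ sin φ₂ + cos φ₁ cos φ₂ cos Δλ,  σ = 1.3829 rad → d_gc = 4759.9 nmi
Rhumb line: Δψ = -0.4025, q = Δφ/Δψ = 0.6665, d_rh = R√(Δφ²+q²Δλ²) = 5747.2 nmi
Excess = 5747.2 − 4759.9 = 987.3 ≈ 987 nmi

987 nmi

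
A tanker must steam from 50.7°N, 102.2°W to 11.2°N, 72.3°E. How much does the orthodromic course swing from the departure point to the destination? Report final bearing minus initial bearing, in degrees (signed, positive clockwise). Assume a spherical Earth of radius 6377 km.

At departure: θ₁ = atan2(sin Δλ cos φ₂, cos φ₁ sin φ₂ − sin φ₁ cos φ₂ cos Δλ) = 6.11°
At arrival: θ₂ = atan2(sin Δλ cos φ₁, −cos φ₂ sin φ₁ + sin φ₂ cos φ₁ cos Δλ) = 176.06°
Δθ = θ₂ − θ₁ = +170.0°

+170.0°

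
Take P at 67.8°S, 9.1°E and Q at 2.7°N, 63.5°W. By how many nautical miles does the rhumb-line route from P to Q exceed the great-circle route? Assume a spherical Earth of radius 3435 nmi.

Great circle: cos σ = sin φ₁ sin φ₂ + cos φ₁ cos φ₂ cos Δλ,  σ = 1.5015 rad → d_gc = 5157.6 nmi
Rhumb line: Δψ = +1.6758, q = Δφ/Δψ = 0.7342, d_rh = R√(Δφ²+q²Δλ²) = 5298.8 nmi
Excess = 5298.8 − 5157.6 = 141.2 ≈ 141 nmi

141 nmi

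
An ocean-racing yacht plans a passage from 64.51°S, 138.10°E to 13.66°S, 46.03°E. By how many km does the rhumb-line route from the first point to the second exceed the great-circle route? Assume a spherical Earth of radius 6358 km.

491 km

Great circle: cos σ = sin φ₁ sin φ₂ + cos φ₁ cos φ₂ cos Δλ,  σ = 1.3714 rad → d_gc = 8719.4 km
Rhumb line: Δψ = +1.2457, q = Δφ/Δψ = 0.7125, d_rh = R√(Δφ²+q²Δλ²) = 9210.0 km
Excess = 9210.0 − 8719.4 = 490.6 ≈ 491 km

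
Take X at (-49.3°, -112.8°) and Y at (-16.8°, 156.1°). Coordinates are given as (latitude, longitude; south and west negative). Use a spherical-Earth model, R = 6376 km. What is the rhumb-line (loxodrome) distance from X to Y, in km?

Rhumb course C = atan2(Δλ, Δψ) with Δψ = ln[tan(π/4+φ₂/2)/tan(π/4+φ₁/2)] = +0.6943, Δλ = -1.5900 → C = 293.59°
d = R·|Δφ| / |cos C| = 6376·0.56723 / 0.40018 = 9038 km

9038 km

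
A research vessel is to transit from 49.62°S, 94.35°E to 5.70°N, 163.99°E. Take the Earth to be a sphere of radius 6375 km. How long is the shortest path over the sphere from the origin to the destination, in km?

9063 km

cos σ = sin φ₁ sin φ₂ + cos φ₁ cos φ₂ cos Δλ
      = sin(-49.62°)sin(5.70°) + cos(-49.62°)cos(5.70°)cos(69.64°) = 0.1486
σ = 81.453° → d = Rσ = 6375·1.42162 = 9063 km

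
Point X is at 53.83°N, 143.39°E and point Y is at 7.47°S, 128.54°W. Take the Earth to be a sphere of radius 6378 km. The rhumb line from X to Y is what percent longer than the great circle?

Great circle: σ = 1.6561 rad → d_gc = Rσ = 10562.9 km
Rhumb: Δφ = -1.0699, Δλ = +1.5371, Δψ = -1.2499, q = Δφ/Δψ = 0.8560 → d_rh = R√(Δφ²+q²Δλ²) = 10816.0 km
Excess = (10816.0 − 10562.9) / 10562.9 = 253.1 / 10562.9 = 2.40% ≈ 2.4%

2.4%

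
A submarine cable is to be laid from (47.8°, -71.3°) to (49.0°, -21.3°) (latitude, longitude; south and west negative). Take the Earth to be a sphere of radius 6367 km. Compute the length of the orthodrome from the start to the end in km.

Haversine: a = sin²(Δφ/2)+cos φ₁ cos φ₂ sin²(Δλ/2) = 0.07882;  σ = 2·atan2(√a,√(1−a))
σ = 32.610° → d = Rσ = 6367·0.56915 = 3624 km

3624 km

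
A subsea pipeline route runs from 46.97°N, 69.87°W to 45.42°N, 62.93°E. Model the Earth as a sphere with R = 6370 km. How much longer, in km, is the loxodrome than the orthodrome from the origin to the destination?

Great circle: cos σ = sin φ₁ sin φ₂ + cos φ₁ cos φ₂ cos Δλ,  σ = 1.3743 rad → d_gc = 8754.3 km
Rhumb line: Δψ = -0.0391, q = Δφ/Δψ = 0.6921, d_rh = R√(Δφ²+q²Δλ²) = 10220.5 km
Excess = 10220.5 − 8754.3 = 1466.2 ≈ 1466 km

1466 km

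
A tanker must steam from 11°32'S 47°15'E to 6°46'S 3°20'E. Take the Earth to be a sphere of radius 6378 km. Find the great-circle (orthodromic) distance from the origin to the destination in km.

4851 km

cos σ = sin φ₁ sin φ₂ + cos φ₁ cos φ₂ cos Δλ
      = sin(-11.53°)sin(-6.77°) + cos(-11.53°)cos(-6.77°)cos(-43.92°) = 0.7244
σ = 43.577° → d = Rσ = 6378·0.76057 = 4851 km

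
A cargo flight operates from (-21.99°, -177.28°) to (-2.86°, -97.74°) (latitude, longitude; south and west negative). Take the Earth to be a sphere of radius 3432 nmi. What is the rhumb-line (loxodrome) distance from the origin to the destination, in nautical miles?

Rhumb course C = atan2(Δλ, Δψ) with Δψ = ln[tan(π/4+φ₂/2)/tan(π/4+φ₁/2)] = +0.3436, Δλ = +1.3882 → C = 76.10°
d = R·|Δφ| / |cos C| = 3432·0.33388 / 0.24029 = 4769 nmi

4769 nmi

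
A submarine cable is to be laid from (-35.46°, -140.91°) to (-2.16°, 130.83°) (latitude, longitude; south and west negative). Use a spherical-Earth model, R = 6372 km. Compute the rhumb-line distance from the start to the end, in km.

Rhumb course C = atan2(Δλ, Δψ) with Δψ = ln[tan(π/4+φ₂/2)/tan(π/4+φ₁/2)] = +0.6250, Δλ = -1.5404 → C = 292.08°
d = R·|Δφ| / |cos C| = 6372·0.58119 / 0.37594 = 9851 km

9851 km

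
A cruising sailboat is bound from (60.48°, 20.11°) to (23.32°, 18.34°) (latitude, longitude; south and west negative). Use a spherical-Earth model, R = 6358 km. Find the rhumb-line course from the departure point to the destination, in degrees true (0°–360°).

Δψ = ln[tan(π/4+φ₂/2)/tan(π/4+φ₁/2)] = -0.9151
Δλ = -0.0309 rad (taken the short way round)
course = atan2(Δλ, Δψ) = 181.93°

181.9°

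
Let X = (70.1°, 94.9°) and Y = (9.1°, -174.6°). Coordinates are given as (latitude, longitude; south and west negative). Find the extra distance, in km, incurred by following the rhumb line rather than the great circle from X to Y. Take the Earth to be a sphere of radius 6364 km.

Great circle: cos σ = sin φ₁ sin φ₂ + cos φ₁ cos φ₂ cos Δλ,  σ = 1.4245 rad → d_gc = 9065.5 km
Rhumb line: Δψ = -1.5810, q = Δφ/Δψ = 0.6734, d_rh = R√(Δφ²+q²Δλ²) = 9577.3 km
Excess = 9577.3 − 9065.5 = 511.8 ≈ 512 km

512 km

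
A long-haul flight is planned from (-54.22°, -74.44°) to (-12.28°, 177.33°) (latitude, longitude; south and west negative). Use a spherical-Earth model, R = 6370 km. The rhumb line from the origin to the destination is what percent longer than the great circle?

6.5%

Great circle: σ = 1.5770 rad → d_gc = Rσ = 10045.3 km
Rhumb: Δφ = +0.7320, Δλ = -1.8890, Δψ = +0.9147, q = Δφ/Δψ = 0.8002 → d_rh = R√(Δφ²+q²Δλ²) = 10698.4 km
Excess = (10698.4 − 10045.3) / 10045.3 = 653.1 / 10045.3 = 6.50% ≈ 6.5%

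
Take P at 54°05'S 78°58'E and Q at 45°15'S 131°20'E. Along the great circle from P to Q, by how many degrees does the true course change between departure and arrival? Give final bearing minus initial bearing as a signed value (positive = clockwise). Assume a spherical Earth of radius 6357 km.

-41.2°

At departure: θ₁ = atan2(sin Δλ cos φ₂, cos φ₁ sin φ₂ − sin φ₁ cos φ₂ cos Δλ) = 97.00°
At arrival: θ₂ = atan2(sin Δλ cos φ₁, −cos φ₂ sin φ₁ + sin φ₂ cos φ₁ cos Δλ) = 55.79°
Δθ = θ₂ − θ₁ = -41.2°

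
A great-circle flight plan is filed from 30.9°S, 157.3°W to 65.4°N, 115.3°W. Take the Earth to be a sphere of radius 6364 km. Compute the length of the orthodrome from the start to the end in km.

11288 km

cos σ = sin φ₁ sin φ₂ + cos φ₁ cos φ₂ cos Δλ
      = sin(-30.90°)sin(65.40°) + cos(-30.90°)cos(65.40°)cos(42.00°) = -0.2015
σ = 101.624° → d = Rσ = 6364·1.77367 = 11288 km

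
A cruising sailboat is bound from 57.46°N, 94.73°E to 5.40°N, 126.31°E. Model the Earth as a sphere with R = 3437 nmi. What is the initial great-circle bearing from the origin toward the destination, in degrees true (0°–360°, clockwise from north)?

141.9°

N = sin Δλ·cos φ₂ = +0.5214;  D = cos φ₁ sin φ₂ − sin φ₁ cos φ₂ cos Δλ = -0.6644
initial course = atan2(N, D) = 141.88°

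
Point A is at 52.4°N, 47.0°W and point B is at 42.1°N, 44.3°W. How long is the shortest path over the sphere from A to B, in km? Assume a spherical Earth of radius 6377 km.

1164 km

Haversine: a = sin²(Δφ/2)+cos φ₁ cos φ₂ sin²(Δλ/2) = 0.00831;  σ = 2·atan2(√a,√(1−a))
σ = 10.460° → d = Rσ = 6377·0.18256 = 1164 km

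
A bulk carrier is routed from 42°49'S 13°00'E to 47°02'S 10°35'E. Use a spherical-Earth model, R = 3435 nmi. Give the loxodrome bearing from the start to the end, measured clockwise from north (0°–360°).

Meridional parts: M(φ₁)=-0.8285, M(φ₂)=-0.9325 → ΔM = -0.1040;  Δλ = -0.0422 rad
tan C = Δλ / ΔM = +0.4055 → C = 202.07°

202.1°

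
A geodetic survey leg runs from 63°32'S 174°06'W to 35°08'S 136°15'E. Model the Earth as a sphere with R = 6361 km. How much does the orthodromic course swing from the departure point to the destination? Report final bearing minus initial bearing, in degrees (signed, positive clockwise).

+39.8°

At departure: θ₁ = atan2(sin Δλ cos φ₂, cos φ₁ sin φ₂ − sin φ₁ cos φ₂ cos Δλ) = 289.24°
At arrival: θ₂ = atan2(sin Δλ cos φ₁, −cos φ₂ sin φ₁ + sin φ₂ cos φ₁ cos Δλ) = 329.03°
Δθ = θ₂ − θ₁ = +39.8°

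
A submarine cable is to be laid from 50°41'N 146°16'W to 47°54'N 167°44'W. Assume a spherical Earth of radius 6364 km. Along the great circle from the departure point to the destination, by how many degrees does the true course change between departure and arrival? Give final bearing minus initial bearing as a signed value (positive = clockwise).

-16.4°

Initial bearing θ₁ = atan2(sin Δλ cos φ₂, cos φ₁ sin φ₂ − sin φ₁ cos φ₂ cos Δλ) = 267.07°
Final bearing θ₂ = (initial bearing from the destination back to the start) + 180° = 250.71°
Δθ = θ₂ − θ₁ = -16.4°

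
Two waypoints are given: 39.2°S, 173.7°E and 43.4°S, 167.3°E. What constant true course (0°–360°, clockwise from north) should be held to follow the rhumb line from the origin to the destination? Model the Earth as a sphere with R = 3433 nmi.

228.8°

Δψ = ln[tan(π/4+φ₂/2)/tan(π/4+φ₁/2)] = -0.0976
Δλ = -0.1117 rad (taken the short way round)
course = atan2(Δλ, Δψ) = 228.85°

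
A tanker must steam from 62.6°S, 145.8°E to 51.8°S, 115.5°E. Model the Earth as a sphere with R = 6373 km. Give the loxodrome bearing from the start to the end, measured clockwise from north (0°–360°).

303.6°

Meridional parts: M(φ₁)=-1.4115, M(φ₂)=-1.0605 → ΔM = +0.3510;  Δλ = -0.5288 rad
tan C = Δλ / ΔM = -1.5066 → C = 303.57°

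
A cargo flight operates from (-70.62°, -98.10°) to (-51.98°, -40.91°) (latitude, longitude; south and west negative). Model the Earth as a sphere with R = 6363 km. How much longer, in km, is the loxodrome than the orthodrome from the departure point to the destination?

Great circle: cos σ = sin φ₁ sin φ₂ + cos φ₁ cos φ₂ cos Δλ,  σ = 0.5474 rad → d_gc = 3482.8 km
Rhumb line: Δψ = +0.7019, q = Δφ/Δψ = 0.4635, d_rh = R√(Δφ²+q²Δλ²) = 3598.6 km
Excess = 3598.6 − 3482.8 = 115.8 ≈ 116 km

116 km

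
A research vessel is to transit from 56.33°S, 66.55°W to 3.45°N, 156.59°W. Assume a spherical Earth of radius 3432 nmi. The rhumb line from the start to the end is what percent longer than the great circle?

3.1%

Great circle: σ = 1.6213 rad → d_gc = Rσ = 5564.3 nmi
Rhumb: Δφ = +1.0434, Δλ = -1.5715, Δψ = +1.2556, q = Δφ/Δψ = 0.8309 → d_rh = R√(Δφ²+q²Δλ²) = 5736.4 nmi
Excess = (5736.4 − 5564.3) / 5564.3 = 172.1 / 5564.3 = 3.09% ≈ 3.1%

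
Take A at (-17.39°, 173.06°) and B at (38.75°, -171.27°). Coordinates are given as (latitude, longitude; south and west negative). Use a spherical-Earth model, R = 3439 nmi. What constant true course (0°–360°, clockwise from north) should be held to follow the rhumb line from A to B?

14.7°

Δψ = ln[tan(π/4+φ₂/2)/tan(π/4+φ₁/2)] = +1.0430
Δλ = +0.2735 rad (taken the short way round)
course = atan2(Δλ, Δψ) = 14.69°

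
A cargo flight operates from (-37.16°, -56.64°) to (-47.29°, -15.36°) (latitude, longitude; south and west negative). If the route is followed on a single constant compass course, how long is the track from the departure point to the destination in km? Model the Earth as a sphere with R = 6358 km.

Rhumb course C = atan2(Δλ, Δψ) with Δψ = ln[tan(π/4+φ₂/2)/tan(π/4+φ₁/2)] = -0.2396, Δλ = +0.7205 → C = 108.39°
d = R·|Δφ| / |cos C| = 6358·0.17680 / 0.31555 = 3562 km

3562 km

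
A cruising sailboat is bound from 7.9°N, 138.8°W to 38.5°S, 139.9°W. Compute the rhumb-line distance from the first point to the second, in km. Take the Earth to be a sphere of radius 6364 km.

Rhumb course C = atan2(Δλ, Δψ) with Δψ = ln[tan(π/4+φ₂/2)/tan(π/4+φ₁/2)] = -0.8674, Δλ = -0.0192 → C = 181.27°
d = R·|Δφ| / |cos C| = 6364·0.80983 / 0.99976 = 5155 km

5155 km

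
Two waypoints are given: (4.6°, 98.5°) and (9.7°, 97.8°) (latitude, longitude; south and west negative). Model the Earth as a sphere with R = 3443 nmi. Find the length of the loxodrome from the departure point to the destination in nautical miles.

309 nmi

Δψ = ln[tan(π/4+φ₂/2)/tan(π/4+φ₁/2)] = +0.0897;  Δφ = +0.0890 rad,  Δλ = -0.0122 rad
q = Δφ/Δψ = 0.9919
d = R·√(Δφ² + q²Δλ²) = 3443·0.08983 = 309 nmi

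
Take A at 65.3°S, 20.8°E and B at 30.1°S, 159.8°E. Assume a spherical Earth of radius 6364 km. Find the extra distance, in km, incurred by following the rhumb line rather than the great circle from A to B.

1727 km

Great circle: cos σ = sin φ₁ sin φ₂ + cos φ₁ cos φ₂ cos Δλ,  σ = 1.3870 rad → d_gc = 8826.7 km
Rhumb line: Δψ = +0.9676, q = Δφ/Δψ = 0.6349, d_rh = R√(Δφ²+q²Δλ²) = 10553.7 km
Excess = 10553.7 − 8826.7 = 1727.0 ≈ 1727 km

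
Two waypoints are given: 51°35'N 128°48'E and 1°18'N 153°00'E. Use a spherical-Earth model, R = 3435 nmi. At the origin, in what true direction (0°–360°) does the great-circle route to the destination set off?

N = sin Δλ·cos φ₂ = +0.4098;  D = cos φ₁ sin φ₂ − sin φ₁ cos φ₂ cos Δλ = -0.7004
initial course = atan2(N, D) = 149.67°

149.7°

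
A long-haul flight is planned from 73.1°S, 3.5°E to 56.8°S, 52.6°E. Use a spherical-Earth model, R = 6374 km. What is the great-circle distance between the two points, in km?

cos σ = sin φ₁ sin φ₂ + cos φ₁ cos φ₂ cos Δλ
      = sin(-73.10°)sin(-56.80°) + cos(-73.10°)cos(-56.80°)cos(49.10°) = 0.9048
σ = 25.197° → d = Rσ = 6374·0.43977 = 2803 km

2803 km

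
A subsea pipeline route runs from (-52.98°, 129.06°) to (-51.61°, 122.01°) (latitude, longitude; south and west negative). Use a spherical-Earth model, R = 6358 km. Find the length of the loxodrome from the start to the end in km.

Δψ = ln[tan(π/4+φ₂/2)/tan(π/4+φ₁/2)] = +0.0391;  Δφ = +0.0239 rad,  Δλ = -0.1230 rad
q = Δφ/Δψ = 0.6115
d = R·√(Δφ² + q²Δλ²) = 6358·0.07895 = 502 km

502 km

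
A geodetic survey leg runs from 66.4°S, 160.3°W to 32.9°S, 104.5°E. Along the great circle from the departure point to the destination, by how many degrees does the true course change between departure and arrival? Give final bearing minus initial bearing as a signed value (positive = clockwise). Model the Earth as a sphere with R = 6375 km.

+82.2°

At departure: θ₁ = atan2(sin Δλ cos φ₂, cos φ₁ sin φ₂ − sin φ₁ cos φ₂ cos Δλ) = 251.04°
At arrival: θ₂ = atan2(sin Δλ cos φ₁, −cos φ₂ sin φ₁ + sin φ₂ cos φ₁ cos Δλ) = 333.19°
Δθ = θ₂ − θ₁ = +82.2°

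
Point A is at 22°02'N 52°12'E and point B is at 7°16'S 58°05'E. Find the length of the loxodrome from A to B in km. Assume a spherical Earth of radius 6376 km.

Δψ = ln[tan(π/4+φ₂/2)/tan(π/4+φ₁/2)] = -0.5216;  Δφ = -0.5114 rad,  Δλ = +0.1027 rad
q = Δφ/Δψ = 0.9805
d = R·√(Δφ² + q²Δλ²) = 6376·0.52120 = 3323 km

3323 km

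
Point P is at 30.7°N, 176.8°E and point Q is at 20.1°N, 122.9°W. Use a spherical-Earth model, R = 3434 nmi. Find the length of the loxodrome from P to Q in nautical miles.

3319 nmi

Δψ = ln[tan(π/4+φ₂/2)/tan(π/4+φ₁/2)] = -0.2052;  Δφ = -0.1850 rad,  Δλ = +1.0524 rad
q = Δφ/Δψ = 0.9015
d = R·√(Δφ² + q²Δλ²) = 3434·0.96660 = 3319 nmi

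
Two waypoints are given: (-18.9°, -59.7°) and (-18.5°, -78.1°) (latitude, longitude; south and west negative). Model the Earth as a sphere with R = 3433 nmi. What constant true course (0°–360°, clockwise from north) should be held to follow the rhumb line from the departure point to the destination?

Δψ = ln[tan(π/4+φ₂/2)/tan(π/4+φ₁/2)] = +0.0074
Δλ = -0.3211 rad (taken the short way round)
course = atan2(Δλ, Δψ) = 271.31°

271.3°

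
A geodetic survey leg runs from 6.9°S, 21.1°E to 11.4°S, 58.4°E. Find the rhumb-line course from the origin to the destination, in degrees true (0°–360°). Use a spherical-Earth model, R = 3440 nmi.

Meridional parts: M(φ₁)=-0.1207, M(φ₂)=-0.2003 → ΔM = -0.0796;  Δλ = +0.6510 rad
tan C = Δλ / ΔM = -8.1812 → C = 96.97°

97.0°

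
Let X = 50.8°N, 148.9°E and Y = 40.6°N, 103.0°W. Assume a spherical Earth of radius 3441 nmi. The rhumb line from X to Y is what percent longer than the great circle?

Great circle: σ = 1.2076 rad → d_gc = Rσ = 4155.5 nmi
Rhumb: Δφ = -0.1780, Δλ = +1.8867, Δψ = -0.2559, q = Δφ/Δψ = 0.6955 → d_rh = R√(Δφ²+q²Δλ²) = 4556.9 nmi
Excess = (4556.9 − 4155.5) / 4155.5 = 401.4 / 4155.5 = 9.66% ≈ 9.7%

9.7%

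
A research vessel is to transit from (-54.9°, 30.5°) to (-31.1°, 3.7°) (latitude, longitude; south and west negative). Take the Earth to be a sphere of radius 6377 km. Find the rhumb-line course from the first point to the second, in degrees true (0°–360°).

Δψ = ln[tan(π/4+φ₂/2)/tan(π/4+φ₁/2)] = +0.5796
Δλ = -0.4677 rad (taken the short way round)
course = atan2(Δλ, Δψ) = 321.10°

321.1°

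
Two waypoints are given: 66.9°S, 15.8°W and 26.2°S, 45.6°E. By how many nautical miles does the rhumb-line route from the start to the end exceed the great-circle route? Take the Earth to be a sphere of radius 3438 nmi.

93 nmi

Great circle: cos σ = sin φ₁ sin φ₂ + cos φ₁ cos φ₂ cos Δλ,  σ = 0.9587 rad → d_gc = 3295.9 nmi
Rhumb line: Δψ = +1.1138, q = Δφ/Δψ = 0.6378, d_rh = R√(Δφ²+q²Δλ²) = 3389.1 nmi
Excess = 3389.1 − 3295.9 = 93.2 ≈ 93 nmi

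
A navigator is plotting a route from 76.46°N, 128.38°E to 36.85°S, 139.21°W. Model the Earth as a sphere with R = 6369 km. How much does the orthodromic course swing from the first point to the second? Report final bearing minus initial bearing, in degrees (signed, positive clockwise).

+65.5°

At departure: θ₁ = atan2(sin Δλ cos φ₂, cos φ₁ sin φ₂ − sin φ₁ cos φ₂ cos Δλ) = 97.67°
At arrival: θ₂ = atan2(sin Δλ cos φ₁, −cos φ₂ sin φ₁ + sin φ₂ cos φ₁ cos Δλ) = 163.14°
Δθ = θ₂ − θ₁ = +65.5°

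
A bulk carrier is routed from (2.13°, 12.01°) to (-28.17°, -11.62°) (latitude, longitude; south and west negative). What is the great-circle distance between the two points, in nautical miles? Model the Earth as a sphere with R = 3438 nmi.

2272 nmi

cos σ = sin φ₁ sin φ₂ + cos φ₁ cos φ₂ cos Δλ
      = sin(2.13°)sin(-28.17°) + cos(2.13°)cos(-28.17°)cos(-23.63°) = 0.7895
σ = 37.858° → d = Rσ = 3438·0.66075 = 2272 nmi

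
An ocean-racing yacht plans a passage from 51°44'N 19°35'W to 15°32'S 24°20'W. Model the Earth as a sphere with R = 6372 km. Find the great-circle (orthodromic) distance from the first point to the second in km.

7495 km

Haversine: a = sin²(Δφ/2)+cos φ₁ cos φ₂ sin²(Δλ/2) = 0.30780;  σ = 2·atan2(√a,√(1−a))
σ = 67.394° → d = Rσ = 6372·1.17625 = 7495 km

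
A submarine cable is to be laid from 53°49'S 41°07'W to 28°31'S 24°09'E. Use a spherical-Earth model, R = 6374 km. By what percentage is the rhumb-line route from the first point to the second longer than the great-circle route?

Great circle: σ = 0.9243 rad → d_gc = Rσ = 5891.6 km
Rhumb: Δφ = +0.4416, Δλ = +1.1391, Δψ = +0.5991, q = Δφ/Δψ = 0.7370 → d_rh = R√(Δφ²+q²Δλ²) = 6046.4 km
Excess = (6046.4 − 5891.6) / 5891.6 = 154.8 / 5891.6 = 2.63% ≈ 2.6%

2.6%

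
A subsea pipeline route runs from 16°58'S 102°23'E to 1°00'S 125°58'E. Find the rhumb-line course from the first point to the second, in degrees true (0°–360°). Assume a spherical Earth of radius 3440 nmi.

55.5°

Meridional parts: M(φ₁)=-0.3005, M(φ₂)=-0.0175 → ΔM = +0.2831;  Δλ = +0.4116 rad
tan C = Δλ / ΔM = +1.4540 → C = 55.48°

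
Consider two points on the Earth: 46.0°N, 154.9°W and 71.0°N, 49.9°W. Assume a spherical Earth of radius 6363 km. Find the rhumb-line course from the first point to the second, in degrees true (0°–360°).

Meridional parts: M(φ₁)=+0.9063, M(φ₂)=+1.7877 → ΔM = +0.8814;  Δλ = +1.8326 rad
tan C = Δλ / ΔM = +2.0791 → C = 64.31°

64.3°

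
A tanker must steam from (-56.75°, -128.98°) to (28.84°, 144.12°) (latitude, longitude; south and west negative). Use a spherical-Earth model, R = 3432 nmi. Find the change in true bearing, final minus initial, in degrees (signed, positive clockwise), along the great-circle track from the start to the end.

+34.6°

Initial bearing θ₁ = atan2(sin Δλ cos φ₂, cos φ₁ sin φ₂ − sin φ₁ cos φ₂ cos Δλ) = 289.17°
Final bearing θ₂ = (initial bearing from the destination back to the start) + 180° = 323.76°
Δθ = θ₂ − θ₁ = +34.6°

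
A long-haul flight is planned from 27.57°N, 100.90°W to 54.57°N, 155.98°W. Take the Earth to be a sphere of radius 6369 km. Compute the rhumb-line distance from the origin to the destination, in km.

5414 km

Rhumb course C = atan2(Δλ, Δψ) with Δψ = ln[tan(π/4+φ₂/2)/tan(π/4+φ₁/2)] = +0.6403, Δλ = -0.9613 → C = 303.67°
d = R·|Δφ| / |cos C| = 6369·0.47124 / 0.55436 = 5414 km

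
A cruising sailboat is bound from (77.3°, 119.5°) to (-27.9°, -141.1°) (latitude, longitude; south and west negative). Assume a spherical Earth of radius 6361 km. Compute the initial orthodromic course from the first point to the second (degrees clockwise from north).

N = sin Δλ·cos φ₂ = +0.8719;  D = cos φ₁ sin φ₂ − sin φ₁ cos φ₂ cos Δλ = +0.0379
initial course = atan2(N, D) = 87.51°

87.5°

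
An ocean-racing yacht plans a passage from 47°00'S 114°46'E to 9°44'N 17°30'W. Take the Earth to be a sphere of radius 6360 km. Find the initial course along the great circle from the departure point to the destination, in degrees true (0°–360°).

243.1°

θ = atan2( sin Δλ·cos φ₂ ,  cos φ₁ sin φ₂ − sin φ₁ cos φ₂ cos Δλ )
  = atan2(-0.7294, -0.3695) = 243.13°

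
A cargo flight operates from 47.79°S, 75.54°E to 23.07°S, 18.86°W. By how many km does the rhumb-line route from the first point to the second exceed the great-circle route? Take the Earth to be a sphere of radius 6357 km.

409 km

Great circle: cos σ = sin φ₁ sin φ₂ + cos φ₁ cos φ₂ cos Δλ,  σ = 1.3255 rad → d_gc = 8426.4 km
Rhumb line: Δψ = +0.5380, q = Δφ/Δψ = 0.8019, d_rh = R√(Δφ²+q²Δλ²) = 8835.6 km
Excess = 8835.6 − 8426.4 = 409.2 ≈ 409 km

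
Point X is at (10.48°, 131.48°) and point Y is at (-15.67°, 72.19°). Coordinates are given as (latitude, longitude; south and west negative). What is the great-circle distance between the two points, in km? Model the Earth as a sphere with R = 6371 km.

7145 km

cos σ = sin φ₁ sin φ₂ + cos φ₁ cos φ₂ cos Δλ
      = sin(10.48°)sin(-15.67°) + cos(10.48°)cos(-15.67°)cos(-59.29°) = 0.4344
σ = 64.254° → d = Rσ = 6371·1.12145 = 7145 km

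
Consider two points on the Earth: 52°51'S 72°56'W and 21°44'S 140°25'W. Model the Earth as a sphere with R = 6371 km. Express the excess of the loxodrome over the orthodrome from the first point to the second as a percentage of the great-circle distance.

2.5%

Great circle: σ = 1.0356 rad → d_gc = Rσ = 6598.1 km
Rhumb: Δφ = +0.5431, Δλ = -1.1778, Δψ = +0.7017, q = Δφ/Δψ = 0.7739 → d_rh = R√(Δφ²+q²Δλ²) = 6760.0 km
Excess = (6760.0 − 6598.1) / 6598.1 = 161.9 / 6598.1 = 2.454% ≈ 2.5%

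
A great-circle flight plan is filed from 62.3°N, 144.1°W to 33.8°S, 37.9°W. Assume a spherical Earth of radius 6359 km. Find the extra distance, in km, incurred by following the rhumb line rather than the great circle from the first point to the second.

367 km

Great circle: cos σ = sin φ₁ sin φ₂ + cos φ₁ cos φ₂ cos Δλ,  σ = 2.2147 rad → d_gc = 14083.2 km
Rhumb line: Δψ = -2.0276, q = Δφ/Δψ = 0.8272, d_rh = R√(Δφ²+q²Δλ²) = 14450.5 km
Excess = 14450.5 − 14083.2 = 367.3 ≈ 367 km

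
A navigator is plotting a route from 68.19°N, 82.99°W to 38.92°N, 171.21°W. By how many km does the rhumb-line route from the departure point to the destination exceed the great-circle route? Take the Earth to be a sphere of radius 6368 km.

Great circle: cos σ = sin φ₁ sin φ₂ + cos φ₁ cos φ₂ cos Δλ,  σ = 0.9370 rad → d_gc = 5966.5 km
Rhumb line: Δψ = -0.9083, q = Δφ/Δψ = 0.5624, d_rh = R√(Δφ²+q²Δλ²) = 6402.5 km
Excess = 6402.5 − 5966.5 = 436.0 ≈ 436 km

436 km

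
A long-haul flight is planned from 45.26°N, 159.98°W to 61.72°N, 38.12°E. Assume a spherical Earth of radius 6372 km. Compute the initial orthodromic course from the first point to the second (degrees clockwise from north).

351.1°

N = sin Δλ·cos φ₂ = -0.1472;  D = cos φ₁ sin φ₂ − sin φ₁ cos φ₂ cos Δλ = +0.9398
initial course = atan2(N, D) = 351.10°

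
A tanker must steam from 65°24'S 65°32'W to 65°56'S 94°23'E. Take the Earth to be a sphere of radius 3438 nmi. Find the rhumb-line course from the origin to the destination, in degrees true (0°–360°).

90.5°

Meridional parts: M(φ₁)=-1.5231, M(φ₂)=-1.5457 → ΔM = -0.0226;  Δλ = +2.7911 rad
tan C = Δλ / ΔM = -123.5442 → C = 90.46°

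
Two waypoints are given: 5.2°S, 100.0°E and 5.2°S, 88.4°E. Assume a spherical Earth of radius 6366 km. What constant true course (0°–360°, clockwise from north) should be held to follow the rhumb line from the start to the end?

270.0°

Δψ = ln[tan(π/4+φ₂/2)/tan(π/4+φ₁/2)] = +0.0000
Δλ = -0.2025 rad (taken the short way round)
course = atan2(Δλ, Δψ) = 270.00°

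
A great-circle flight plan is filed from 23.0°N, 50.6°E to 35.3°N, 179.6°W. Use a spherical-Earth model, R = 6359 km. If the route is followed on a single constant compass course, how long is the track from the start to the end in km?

Δψ = ln[tan(π/4+φ₂/2)/tan(π/4+φ₁/2)] = +0.2466;  Δφ = +0.2147 rad,  Δλ = +2.2654 rad
q = Δφ/Δψ = 0.8706
d = R·√(Δφ² + q²Δλ²) = 6359·1.98398 = 12616 km

12616 km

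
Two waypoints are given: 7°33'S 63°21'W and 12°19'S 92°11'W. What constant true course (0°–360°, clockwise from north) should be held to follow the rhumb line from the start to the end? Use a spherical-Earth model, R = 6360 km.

260.5°

Δψ = ln[tan(π/4+φ₂/2)/tan(π/4+φ₁/2)] = -0.0845
Δλ = -0.5032 rad (taken the short way round)
course = atan2(Δλ, Δψ) = 260.47°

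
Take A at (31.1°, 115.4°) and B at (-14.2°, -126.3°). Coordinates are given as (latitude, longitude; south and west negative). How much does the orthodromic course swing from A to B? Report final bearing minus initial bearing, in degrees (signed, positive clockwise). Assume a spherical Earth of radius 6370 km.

At departure: θ₁ = atan2(sin Δλ cos φ₂, cos φ₁ sin φ₂ − sin φ₁ cos φ₂ cos Δλ) = 88.16°
At arrival: θ₂ = atan2(sin Δλ cos φ₁, −cos φ₂ sin φ₁ + sin φ₂ cos φ₁ cos Δλ) = 118.02°
Δθ = θ₂ − θ₁ = +29.9°

+29.9°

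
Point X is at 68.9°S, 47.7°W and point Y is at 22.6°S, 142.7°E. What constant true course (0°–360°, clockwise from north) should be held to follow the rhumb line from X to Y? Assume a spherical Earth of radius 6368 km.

Δψ = ln[tan(π/4+φ₂/2)/tan(π/4+φ₁/2)] = +1.2756
Δλ = -2.9601 rad (taken the short way round)
course = atan2(Δλ, Δψ) = 293.31°

293.3°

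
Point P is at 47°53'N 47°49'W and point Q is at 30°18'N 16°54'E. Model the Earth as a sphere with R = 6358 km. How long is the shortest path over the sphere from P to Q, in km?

Haversine: a = sin²(Δφ/2)+cos φ₁ cos φ₂ sin²(Δλ/2) = 0.18923;  σ = 2·atan2(√a,√(1−a))
σ = 51.571° → d = Rσ = 6358·0.90008 = 5723 km

5723 km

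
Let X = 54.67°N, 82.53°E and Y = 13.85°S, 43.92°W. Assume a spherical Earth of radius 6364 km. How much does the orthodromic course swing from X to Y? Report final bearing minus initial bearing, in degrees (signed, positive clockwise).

-79.8°

Initial bearing θ₁ = atan2(sin Δλ cos φ₂, cos φ₁ sin φ₂ − sin φ₁ cos φ₂ cos Δλ) = 293.04°
Final bearing θ₂ = (initial bearing from the destination back to the start) + 180° = 213.24°
Δθ = θ₂ − θ₁ = -79.8°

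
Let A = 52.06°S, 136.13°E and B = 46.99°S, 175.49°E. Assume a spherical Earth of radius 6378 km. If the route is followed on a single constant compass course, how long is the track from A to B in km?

2896 km

Δψ = ln[tan(π/4+φ₂/2)/tan(π/4+φ₁/2)] = +0.1365;  Δφ = +0.0885 rad,  Δλ = +0.6870 rad
q = Δφ/Δψ = 0.6483
d = R·√(Δφ² + q²Δλ²) = 6378·0.45408 = 2896 km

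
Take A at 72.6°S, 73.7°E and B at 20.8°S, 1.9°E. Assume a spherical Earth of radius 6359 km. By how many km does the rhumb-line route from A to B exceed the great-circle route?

Great circle: cos σ = sin φ₁ sin φ₂ + cos φ₁ cos φ₂ cos Δλ,  σ = 1.1305 rad → d_gc = 7189.1 km
Rhumb line: Δψ = +1.5059, q = Δφ/Δψ = 0.6004, d_rh = R√(Δφ²+q²Δλ²) = 7479.3 km
Excess = 7479.3 − 7189.1 = 290.2 ≈ 290 km

290 km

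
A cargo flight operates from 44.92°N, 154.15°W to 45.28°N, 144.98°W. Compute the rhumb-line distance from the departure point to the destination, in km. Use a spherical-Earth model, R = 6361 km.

720 km

Δψ = ln[tan(π/4+φ₂/2)/tan(π/4+φ₁/2)] = +0.0089;  Δφ = +0.0063 rad,  Δλ = +0.1600 rad
q = Δφ/Δψ = 0.7059
d = R·√(Δφ² + q²Δλ²) = 6361·0.11315 = 720 km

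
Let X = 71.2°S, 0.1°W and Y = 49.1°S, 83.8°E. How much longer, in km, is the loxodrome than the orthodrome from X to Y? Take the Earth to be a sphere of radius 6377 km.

Great circle: cos σ = sin φ₁ sin φ₂ + cos φ₁ cos φ₂ cos Δλ,  σ = 0.7408 rad → d_gc = 4723.9 km
Rhumb line: Δψ = +0.8120, q = Δφ/Δψ = 0.4750, d_rh = R√(Δφ²+q²Δλ²) = 5072.0 km
Excess = 5072.0 − 4723.9 = 348.1 ≈ 348 km

348 km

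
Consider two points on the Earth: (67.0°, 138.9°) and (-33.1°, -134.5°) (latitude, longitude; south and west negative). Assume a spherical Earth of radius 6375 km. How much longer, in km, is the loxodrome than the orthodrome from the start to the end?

273 km

Great circle: cos σ = sin φ₁ sin φ₂ + cos φ₁ cos φ₂ cos Δλ,  σ = 2.0752 rad → d_gc = 13229.3 km
Rhumb line: Δψ = -2.2051, q = Δφ/Δψ = 0.7923, d_rh = R√(Δφ²+q²Δλ²) = 13502.7 km
Excess = 13502.7 − 13229.3 = 273.4 ≈ 273 km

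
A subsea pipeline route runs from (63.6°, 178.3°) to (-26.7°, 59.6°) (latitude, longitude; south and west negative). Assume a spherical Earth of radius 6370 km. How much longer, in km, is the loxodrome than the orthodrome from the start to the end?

661 km

Great circle: cos σ = sin φ₁ sin φ₂ + cos φ₁ cos φ₂ cos Δλ,  σ = 2.2058 rad → d_gc = 14051.2 km
Rhumb line: Δψ = -1.9339, q = Δφ/Δψ = 0.8149, d_rh = R√(Δφ²+q²Δλ²) = 14712.1 km
Excess = 14712.1 − 14051.2 = 660.9 ≈ 661 km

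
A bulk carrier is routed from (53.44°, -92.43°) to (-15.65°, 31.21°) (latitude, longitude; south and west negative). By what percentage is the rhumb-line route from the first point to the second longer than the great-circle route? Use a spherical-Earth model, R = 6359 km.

Great circle: σ = 2.1346 rad → d_gc = Rσ = 13574.1 km
Rhumb: Δφ = -1.2058, Δλ = +2.1579, Δψ = -1.3843, q = Δφ/Δψ = 0.8711 → d_rh = R√(Δφ²+q²Δλ²) = 14201.6 km
Excess = (14201.6 − 13574.1) / 13574.1 = 627.5 / 13574.1 = 4.62% ≈ 4.6%

4.6%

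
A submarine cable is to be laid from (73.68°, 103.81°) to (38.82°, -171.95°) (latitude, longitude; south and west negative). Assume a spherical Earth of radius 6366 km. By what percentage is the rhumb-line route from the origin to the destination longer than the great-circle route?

6.9%

Great circle: σ = 0.8975 rad → d_gc = Rσ = 5713.3 km
Rhumb: Δφ = -0.6084, Δλ = +1.4703, Δψ = -1.2059, q = Δφ/Δψ = 0.5045 → d_rh = R√(Δφ²+q²Δλ²) = 6107.4 km
Excess = (6107.4 − 5713.3) / 5713.3 = 394.1 / 5713.3 = 6.90% ≈ 6.9%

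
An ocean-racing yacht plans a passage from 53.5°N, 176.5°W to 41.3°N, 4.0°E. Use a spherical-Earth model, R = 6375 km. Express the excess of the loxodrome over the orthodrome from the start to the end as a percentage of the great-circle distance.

Great circle: σ = 1.4870 rad → d_gc = Rσ = 9479.6 km
Rhumb: Δφ = -0.2129, Δλ = -3.1329, Δψ = -0.3166, q = Δφ/Δψ = 0.6725 → d_rh = R√(Δφ²+q²Δλ²) = 13500.6 km
Excess = (13500.6 − 9479.6) / 9479.6 = 4021.0 / 9479.6 = 42.42% ≈ 42.4%

42.4%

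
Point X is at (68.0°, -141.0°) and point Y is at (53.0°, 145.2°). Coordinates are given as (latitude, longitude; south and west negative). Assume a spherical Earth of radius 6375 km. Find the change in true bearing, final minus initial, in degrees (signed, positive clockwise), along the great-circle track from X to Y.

Initial bearing θ₁ = atan2(sin Δλ cos φ₂, cos φ₁ sin φ₂ − sin φ₁ cos φ₂ cos Δλ) = 283.94°
Final bearing θ₂ = (initial bearing from the destination back to the start) + 180° = 217.17°
Δθ = θ₂ − θ₁ = -66.8°

-66.8°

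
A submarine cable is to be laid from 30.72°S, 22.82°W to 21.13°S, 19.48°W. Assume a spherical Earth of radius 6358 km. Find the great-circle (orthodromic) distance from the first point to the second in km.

1115 km

cos σ = sin φ₁ sin φ₂ + cos φ₁ cos φ₂ cos Δλ
      = sin(-30.72°)sin(-21.13°) + cos(-30.72°)cos(-21.13°)cos(3.34°) = 0.9847
σ = 10.048° → d = Rσ = 6358·0.17536 = 1115 km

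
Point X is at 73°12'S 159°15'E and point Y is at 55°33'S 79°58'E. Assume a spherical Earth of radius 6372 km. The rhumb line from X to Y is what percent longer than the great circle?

7.0%

Great circle: σ = 0.6097 rad → d_gc = Rσ = 3884.91 km
Rhumb: Δφ = +0.3081, Δλ = -1.3838, Δψ = +0.7417, q = Δφ/Δψ = 0.4153 → d_rh = R√(Δφ²+q²Δλ²) = 4154.95 km
Excess = (4154.95 − 3884.91) / 3884.91 = 270.04 / 3884.91 = 6.951% ≈ 7.0%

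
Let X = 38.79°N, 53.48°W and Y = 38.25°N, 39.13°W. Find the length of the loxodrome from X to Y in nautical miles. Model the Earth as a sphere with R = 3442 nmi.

Δψ = ln[tan(π/4+φ₂/2)/tan(π/4+φ₁/2)] = -0.0120;  Δφ = -0.0094 rad,  Δλ = +0.2505 rad
q = Δφ/Δψ = 0.7824
d = R·√(Δφ² + q²Δλ²) = 3442·0.19618 = 675 nmi

675 nmi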